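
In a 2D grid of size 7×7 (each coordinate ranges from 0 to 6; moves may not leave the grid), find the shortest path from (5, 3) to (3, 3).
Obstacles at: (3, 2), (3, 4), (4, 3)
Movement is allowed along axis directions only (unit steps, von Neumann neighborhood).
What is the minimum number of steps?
8
(one shortest path: (5, 3) → (5, 2) → (4, 2) → (4, 1) → (3, 1) → (2, 1) → (2, 2) → (2, 3) → (3, 3))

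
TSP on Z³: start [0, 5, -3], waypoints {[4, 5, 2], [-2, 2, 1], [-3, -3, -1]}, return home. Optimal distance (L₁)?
40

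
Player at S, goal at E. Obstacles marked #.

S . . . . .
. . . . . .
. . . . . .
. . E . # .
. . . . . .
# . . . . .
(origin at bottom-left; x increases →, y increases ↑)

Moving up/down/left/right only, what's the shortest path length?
5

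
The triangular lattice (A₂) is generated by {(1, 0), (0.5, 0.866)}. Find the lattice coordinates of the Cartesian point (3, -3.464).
5b₁ - 4b₂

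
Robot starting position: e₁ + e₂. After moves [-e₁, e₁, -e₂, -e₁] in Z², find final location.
(0, 0)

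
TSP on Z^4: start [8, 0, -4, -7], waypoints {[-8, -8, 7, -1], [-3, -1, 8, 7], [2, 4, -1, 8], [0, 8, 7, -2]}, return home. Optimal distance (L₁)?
126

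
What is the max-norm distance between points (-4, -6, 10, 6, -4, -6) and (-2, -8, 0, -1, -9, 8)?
14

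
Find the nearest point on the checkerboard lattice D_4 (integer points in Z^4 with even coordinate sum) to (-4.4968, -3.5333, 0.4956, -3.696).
(-4, -4, 0, -4)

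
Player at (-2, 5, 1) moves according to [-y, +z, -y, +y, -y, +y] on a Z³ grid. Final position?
(-2, 4, 2)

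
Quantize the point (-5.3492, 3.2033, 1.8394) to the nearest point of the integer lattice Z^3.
(-5, 3, 2)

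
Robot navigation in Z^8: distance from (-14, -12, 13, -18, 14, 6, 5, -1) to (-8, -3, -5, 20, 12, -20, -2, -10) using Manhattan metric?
115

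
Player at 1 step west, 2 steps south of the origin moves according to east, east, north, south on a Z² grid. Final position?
(1, -2)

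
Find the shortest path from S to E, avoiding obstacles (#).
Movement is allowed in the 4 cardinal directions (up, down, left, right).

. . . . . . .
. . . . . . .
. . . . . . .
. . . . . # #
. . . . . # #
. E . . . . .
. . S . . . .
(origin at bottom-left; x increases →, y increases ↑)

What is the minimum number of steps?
2
(one shortest path: (2, 0) → (1, 0) → (1, 1))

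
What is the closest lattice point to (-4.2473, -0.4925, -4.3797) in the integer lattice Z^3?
(-4, 0, -4)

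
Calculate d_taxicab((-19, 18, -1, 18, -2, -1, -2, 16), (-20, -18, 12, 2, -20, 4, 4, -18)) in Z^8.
129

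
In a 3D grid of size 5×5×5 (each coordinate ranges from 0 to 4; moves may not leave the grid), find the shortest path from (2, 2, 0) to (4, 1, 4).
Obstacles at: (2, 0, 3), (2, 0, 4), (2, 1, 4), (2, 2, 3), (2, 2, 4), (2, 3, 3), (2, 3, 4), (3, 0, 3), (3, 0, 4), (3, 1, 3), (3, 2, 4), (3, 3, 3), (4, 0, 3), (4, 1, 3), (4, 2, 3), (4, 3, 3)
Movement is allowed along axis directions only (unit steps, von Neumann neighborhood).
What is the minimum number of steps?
11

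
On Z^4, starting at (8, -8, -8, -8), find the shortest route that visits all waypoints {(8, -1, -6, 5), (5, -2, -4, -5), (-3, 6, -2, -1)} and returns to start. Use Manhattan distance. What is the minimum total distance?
88
(one optimal route: (8, -8, -8, -8) → (8, -1, -6, 5) → (-3, 6, -2, -1) → (5, -2, -4, -5) → (8, -8, -8, -8))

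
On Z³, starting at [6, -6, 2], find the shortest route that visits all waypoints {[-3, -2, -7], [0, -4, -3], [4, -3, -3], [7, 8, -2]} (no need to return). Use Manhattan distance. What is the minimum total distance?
48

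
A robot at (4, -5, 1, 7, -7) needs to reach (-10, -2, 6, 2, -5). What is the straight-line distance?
16.0935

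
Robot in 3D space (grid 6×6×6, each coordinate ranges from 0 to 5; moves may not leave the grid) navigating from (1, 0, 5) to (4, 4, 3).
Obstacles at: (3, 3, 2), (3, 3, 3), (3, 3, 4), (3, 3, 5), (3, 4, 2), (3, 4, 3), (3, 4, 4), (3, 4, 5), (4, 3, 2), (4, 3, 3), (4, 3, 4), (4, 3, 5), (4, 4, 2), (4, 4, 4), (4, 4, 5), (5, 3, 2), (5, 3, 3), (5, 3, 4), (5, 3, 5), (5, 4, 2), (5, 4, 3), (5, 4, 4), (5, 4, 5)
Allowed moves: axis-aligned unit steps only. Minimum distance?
11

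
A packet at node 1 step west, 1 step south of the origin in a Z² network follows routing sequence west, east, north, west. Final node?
(-2, 0)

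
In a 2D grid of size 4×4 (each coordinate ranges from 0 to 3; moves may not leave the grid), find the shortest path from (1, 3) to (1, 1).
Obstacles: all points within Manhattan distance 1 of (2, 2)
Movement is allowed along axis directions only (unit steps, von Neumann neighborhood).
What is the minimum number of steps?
4
(one shortest path: (1, 3) → (0, 3) → (0, 2) → (0, 1) → (1, 1))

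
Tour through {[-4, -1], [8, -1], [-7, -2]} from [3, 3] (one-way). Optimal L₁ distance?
25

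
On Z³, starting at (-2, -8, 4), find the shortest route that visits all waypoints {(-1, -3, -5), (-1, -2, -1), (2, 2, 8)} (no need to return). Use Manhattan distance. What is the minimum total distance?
36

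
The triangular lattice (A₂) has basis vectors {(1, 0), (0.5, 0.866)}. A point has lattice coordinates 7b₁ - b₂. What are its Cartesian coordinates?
(6.5, -0.866)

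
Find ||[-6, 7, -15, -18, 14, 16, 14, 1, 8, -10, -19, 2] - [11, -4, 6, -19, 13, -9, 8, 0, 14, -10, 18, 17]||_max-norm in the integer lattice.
37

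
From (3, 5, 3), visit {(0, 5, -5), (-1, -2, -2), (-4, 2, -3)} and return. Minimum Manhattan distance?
44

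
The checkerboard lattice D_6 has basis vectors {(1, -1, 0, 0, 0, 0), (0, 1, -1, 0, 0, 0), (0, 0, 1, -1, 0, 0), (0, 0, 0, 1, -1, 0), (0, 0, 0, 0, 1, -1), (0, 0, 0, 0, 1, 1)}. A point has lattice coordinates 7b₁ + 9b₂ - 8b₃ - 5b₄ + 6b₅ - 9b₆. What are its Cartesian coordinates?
(7, 2, -17, 3, 2, -15)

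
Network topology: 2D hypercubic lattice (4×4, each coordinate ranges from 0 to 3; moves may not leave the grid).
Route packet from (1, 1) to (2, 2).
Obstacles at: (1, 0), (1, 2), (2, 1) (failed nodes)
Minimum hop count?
6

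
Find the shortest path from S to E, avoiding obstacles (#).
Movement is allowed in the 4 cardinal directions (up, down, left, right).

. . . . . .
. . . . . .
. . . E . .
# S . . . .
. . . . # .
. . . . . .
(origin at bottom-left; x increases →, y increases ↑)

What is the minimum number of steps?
3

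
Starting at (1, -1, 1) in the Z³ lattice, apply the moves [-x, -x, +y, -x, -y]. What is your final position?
(-2, -1, 1)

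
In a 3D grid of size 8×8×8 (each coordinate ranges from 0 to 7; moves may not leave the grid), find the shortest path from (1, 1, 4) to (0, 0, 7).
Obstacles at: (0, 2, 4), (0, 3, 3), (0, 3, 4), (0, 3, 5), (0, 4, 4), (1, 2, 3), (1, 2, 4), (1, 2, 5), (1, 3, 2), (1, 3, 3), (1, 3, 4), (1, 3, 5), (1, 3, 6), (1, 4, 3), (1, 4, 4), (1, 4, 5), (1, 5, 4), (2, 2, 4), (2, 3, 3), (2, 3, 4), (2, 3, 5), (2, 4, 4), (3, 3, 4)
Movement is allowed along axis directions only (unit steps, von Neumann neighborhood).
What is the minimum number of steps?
5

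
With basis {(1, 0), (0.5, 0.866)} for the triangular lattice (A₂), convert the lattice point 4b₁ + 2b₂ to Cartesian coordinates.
(5, 1.732)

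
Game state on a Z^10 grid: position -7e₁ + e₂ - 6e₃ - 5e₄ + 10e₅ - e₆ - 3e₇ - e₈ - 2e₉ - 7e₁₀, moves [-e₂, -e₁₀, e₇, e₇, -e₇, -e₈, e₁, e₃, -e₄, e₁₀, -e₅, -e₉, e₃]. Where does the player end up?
(-6, 0, -4, -6, 9, -1, -2, -2, -3, -7)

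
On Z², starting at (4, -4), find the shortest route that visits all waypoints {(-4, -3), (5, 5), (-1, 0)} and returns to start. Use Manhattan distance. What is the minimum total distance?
36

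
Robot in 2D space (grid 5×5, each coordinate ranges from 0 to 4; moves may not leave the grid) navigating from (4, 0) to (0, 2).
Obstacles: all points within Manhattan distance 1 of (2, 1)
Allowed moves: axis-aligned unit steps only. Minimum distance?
8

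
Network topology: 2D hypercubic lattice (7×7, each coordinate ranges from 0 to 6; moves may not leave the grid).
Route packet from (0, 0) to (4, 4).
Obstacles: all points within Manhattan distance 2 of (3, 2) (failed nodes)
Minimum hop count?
10
(one shortest path: (0, 0) → (0, 1) → (0, 2) → (0, 3) → (1, 3) → (1, 4) → (2, 4) → (2, 5) → (3, 5) → (4, 5) → (4, 4))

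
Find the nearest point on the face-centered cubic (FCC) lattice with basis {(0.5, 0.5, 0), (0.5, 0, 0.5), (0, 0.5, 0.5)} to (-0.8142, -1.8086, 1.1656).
(-1, -2, 1)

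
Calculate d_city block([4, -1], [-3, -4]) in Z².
10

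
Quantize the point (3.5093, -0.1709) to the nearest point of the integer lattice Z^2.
(4, 0)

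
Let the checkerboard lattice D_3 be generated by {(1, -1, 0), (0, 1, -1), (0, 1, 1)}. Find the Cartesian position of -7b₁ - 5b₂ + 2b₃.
(-7, 4, 7)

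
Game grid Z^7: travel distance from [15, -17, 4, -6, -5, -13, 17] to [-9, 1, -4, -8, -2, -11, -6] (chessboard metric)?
24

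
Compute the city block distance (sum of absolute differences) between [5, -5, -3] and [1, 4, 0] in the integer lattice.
16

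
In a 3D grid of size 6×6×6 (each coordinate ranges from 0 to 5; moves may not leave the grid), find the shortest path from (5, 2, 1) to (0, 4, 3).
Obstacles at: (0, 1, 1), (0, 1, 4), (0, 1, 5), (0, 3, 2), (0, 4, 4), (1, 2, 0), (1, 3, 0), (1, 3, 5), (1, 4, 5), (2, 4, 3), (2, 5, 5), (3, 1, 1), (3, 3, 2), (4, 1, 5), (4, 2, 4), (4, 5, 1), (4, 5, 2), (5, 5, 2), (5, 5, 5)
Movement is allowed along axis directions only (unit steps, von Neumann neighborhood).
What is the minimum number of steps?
9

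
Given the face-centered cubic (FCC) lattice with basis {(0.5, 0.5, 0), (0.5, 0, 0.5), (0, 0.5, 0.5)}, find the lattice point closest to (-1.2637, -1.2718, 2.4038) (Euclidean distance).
(-1, -1.5, 2.5)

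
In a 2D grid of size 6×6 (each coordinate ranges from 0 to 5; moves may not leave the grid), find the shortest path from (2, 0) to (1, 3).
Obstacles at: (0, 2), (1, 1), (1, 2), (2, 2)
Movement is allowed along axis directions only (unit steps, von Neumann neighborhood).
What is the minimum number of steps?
6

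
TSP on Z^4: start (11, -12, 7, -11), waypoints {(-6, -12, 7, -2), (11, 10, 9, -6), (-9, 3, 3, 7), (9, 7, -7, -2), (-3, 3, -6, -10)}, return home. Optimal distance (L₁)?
168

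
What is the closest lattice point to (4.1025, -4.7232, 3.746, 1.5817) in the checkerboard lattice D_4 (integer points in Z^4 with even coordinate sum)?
(4, -5, 4, 1)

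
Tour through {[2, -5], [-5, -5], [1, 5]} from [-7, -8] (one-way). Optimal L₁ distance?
23
(one optimal route: (-7, -8) → (-5, -5) → (2, -5) → (1, 5))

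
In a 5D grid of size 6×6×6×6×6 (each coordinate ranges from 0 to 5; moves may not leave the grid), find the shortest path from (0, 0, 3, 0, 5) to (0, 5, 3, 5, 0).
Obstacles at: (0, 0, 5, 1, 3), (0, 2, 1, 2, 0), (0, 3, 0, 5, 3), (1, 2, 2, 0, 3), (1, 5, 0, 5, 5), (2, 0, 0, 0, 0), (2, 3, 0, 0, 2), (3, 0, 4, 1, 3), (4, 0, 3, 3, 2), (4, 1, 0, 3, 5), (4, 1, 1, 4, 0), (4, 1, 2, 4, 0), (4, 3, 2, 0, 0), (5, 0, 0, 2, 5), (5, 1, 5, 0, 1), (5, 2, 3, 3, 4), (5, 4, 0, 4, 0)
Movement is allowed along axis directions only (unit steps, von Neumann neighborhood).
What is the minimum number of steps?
15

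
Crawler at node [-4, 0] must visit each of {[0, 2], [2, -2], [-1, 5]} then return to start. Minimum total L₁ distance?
26
(one optimal route: (-4, 0) → (2, -2) → (0, 2) → (-1, 5) → (-4, 0))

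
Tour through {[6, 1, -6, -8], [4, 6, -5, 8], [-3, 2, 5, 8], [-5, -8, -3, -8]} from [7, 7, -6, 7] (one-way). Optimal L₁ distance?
86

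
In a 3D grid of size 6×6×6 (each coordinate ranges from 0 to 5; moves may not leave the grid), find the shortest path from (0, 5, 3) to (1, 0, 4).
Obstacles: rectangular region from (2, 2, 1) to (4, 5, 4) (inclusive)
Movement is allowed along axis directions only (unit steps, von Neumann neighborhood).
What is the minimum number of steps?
7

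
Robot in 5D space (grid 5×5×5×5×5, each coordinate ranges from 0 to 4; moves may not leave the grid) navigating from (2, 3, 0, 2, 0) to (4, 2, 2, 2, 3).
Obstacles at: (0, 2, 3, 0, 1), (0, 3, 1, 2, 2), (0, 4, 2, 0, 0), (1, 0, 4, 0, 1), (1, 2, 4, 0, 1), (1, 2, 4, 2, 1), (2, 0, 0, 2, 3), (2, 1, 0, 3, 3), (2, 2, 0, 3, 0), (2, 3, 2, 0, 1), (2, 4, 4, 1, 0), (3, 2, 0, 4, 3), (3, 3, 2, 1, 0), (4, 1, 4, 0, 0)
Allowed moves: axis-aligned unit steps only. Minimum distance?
8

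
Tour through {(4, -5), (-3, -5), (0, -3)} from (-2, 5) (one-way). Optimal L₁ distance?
22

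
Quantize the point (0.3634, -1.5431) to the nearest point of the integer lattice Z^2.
(0, -2)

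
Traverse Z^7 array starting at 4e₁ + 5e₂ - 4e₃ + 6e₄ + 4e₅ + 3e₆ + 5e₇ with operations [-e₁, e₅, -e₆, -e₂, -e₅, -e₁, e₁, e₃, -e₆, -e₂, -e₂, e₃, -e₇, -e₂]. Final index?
(3, 1, -2, 6, 4, 1, 4)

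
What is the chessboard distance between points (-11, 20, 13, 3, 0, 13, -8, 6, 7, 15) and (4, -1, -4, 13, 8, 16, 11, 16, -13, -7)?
22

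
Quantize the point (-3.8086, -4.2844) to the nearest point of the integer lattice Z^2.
(-4, -4)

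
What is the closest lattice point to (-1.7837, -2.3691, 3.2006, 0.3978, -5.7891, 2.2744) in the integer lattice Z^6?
(-2, -2, 3, 0, -6, 2)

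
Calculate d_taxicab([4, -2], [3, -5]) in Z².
4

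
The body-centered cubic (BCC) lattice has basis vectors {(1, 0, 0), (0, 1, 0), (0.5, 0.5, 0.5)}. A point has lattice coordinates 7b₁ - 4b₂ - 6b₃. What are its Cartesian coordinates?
(4, -7, -3)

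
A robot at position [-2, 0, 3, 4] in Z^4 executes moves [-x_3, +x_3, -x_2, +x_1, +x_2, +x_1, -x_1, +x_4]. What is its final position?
(-1, 0, 3, 5)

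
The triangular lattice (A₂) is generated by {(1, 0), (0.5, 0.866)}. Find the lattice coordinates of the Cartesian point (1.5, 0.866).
b₁ + b₂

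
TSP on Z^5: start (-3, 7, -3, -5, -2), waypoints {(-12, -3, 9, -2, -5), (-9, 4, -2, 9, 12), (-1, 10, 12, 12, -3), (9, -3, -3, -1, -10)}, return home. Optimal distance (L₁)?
200
(one optimal route: (-3, 7, -3, -5, -2) → (-9, 4, -2, 9, 12) → (-1, 10, 12, 12, -3) → (-12, -3, 9, -2, -5) → (9, -3, -3, -1, -10) → (-3, 7, -3, -5, -2))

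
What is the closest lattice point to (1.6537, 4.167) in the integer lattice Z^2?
(2, 4)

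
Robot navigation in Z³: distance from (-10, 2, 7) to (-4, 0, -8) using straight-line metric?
16.2788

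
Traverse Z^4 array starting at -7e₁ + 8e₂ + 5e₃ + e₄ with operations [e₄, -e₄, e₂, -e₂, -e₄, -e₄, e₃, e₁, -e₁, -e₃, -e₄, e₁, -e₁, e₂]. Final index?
(-7, 9, 5, -2)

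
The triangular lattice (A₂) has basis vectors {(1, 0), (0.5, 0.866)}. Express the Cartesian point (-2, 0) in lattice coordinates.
-2b₁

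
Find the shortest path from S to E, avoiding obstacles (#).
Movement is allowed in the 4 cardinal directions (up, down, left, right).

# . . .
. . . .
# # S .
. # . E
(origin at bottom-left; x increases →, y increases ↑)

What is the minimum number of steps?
2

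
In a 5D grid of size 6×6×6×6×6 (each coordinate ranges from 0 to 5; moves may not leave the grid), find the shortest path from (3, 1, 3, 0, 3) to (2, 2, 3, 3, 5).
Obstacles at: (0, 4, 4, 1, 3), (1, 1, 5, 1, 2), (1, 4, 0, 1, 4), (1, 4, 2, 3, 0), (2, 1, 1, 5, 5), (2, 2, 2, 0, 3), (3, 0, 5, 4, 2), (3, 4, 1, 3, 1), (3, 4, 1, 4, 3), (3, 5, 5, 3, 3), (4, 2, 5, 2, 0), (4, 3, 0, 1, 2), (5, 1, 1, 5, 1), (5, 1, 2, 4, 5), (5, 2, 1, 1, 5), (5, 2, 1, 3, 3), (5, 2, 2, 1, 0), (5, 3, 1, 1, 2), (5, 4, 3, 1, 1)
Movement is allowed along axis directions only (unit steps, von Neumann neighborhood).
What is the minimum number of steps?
7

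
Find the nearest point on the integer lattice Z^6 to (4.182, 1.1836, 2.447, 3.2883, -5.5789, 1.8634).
(4, 1, 2, 3, -6, 2)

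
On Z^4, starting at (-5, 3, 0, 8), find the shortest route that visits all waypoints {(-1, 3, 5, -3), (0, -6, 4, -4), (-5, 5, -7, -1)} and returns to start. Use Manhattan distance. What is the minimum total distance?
80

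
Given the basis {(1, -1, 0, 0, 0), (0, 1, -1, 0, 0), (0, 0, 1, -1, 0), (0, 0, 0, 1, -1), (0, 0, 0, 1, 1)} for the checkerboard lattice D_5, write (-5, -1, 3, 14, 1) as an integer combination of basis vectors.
-5b₁ - 6b₂ - 3b₃ + 5b₄ + 6b₅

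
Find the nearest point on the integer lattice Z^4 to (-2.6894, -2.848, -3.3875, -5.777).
(-3, -3, -3, -6)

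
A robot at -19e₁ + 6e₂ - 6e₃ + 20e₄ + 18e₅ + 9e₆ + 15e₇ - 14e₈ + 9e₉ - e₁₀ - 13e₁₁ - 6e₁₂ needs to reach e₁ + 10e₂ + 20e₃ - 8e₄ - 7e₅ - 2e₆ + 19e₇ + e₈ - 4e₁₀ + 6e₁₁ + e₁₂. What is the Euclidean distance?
57.9914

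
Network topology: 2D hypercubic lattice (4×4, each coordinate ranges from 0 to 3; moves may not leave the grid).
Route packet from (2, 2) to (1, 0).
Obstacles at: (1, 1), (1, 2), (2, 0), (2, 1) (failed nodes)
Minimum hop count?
7
(one shortest path: (2, 2) → (2, 3) → (1, 3) → (0, 3) → (0, 2) → (0, 1) → (0, 0) → (1, 0))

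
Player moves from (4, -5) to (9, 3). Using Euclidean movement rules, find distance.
9.43398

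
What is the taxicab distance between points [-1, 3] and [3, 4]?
5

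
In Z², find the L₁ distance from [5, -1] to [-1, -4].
9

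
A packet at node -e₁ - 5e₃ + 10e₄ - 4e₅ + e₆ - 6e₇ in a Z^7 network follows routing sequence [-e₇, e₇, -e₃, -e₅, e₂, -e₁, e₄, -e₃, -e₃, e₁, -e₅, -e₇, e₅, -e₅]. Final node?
(-1, 1, -8, 11, -6, 1, -7)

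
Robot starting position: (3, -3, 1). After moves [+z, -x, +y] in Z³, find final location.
(2, -2, 2)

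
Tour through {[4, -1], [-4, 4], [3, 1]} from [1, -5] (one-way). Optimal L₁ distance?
20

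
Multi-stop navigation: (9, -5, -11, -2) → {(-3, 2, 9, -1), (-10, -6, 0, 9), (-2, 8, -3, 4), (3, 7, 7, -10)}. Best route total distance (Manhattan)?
118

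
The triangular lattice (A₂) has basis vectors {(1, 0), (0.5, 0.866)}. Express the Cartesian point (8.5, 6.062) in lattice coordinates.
5b₁ + 7b₂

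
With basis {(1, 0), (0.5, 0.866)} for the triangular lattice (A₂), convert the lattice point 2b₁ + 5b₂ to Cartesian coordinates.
(4.5, 4.33)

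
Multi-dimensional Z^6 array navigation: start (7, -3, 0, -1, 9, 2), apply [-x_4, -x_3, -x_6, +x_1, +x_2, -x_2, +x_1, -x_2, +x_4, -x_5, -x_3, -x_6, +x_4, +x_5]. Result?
(9, -4, -2, 0, 9, 0)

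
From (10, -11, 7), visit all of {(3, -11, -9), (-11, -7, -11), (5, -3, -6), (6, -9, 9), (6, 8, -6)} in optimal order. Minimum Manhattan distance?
85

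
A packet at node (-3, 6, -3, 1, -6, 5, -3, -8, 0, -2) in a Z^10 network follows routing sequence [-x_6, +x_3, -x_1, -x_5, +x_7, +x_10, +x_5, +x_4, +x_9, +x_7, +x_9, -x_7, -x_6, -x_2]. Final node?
(-4, 5, -2, 2, -6, 3, -2, -8, 2, -1)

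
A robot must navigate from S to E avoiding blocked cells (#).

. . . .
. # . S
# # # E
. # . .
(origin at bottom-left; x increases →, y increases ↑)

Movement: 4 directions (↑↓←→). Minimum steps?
1
(one shortest path: (3, 2) → (3, 1))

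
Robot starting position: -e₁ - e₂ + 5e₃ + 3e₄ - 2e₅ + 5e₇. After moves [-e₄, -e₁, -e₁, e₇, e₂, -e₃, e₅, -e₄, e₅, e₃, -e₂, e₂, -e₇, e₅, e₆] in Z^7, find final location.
(-3, 0, 5, 1, 1, 1, 5)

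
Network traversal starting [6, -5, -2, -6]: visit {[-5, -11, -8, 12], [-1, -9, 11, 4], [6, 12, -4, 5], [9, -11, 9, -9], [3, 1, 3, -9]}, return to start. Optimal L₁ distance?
176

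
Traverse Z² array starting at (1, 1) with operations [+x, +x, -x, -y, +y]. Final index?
(2, 1)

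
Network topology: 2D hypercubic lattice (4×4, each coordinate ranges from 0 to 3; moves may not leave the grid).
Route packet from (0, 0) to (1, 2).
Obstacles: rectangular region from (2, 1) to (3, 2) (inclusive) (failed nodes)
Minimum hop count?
3
(one shortest path: (0, 0) → (1, 0) → (1, 1) → (1, 2))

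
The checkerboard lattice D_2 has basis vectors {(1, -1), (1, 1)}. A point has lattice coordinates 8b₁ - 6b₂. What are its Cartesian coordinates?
(2, -14)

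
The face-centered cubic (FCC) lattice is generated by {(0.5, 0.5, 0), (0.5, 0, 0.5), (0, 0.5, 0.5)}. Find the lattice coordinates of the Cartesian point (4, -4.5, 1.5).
-2b₁ + 10b₂ - 7b₃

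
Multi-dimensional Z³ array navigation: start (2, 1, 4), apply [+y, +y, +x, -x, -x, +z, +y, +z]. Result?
(1, 4, 6)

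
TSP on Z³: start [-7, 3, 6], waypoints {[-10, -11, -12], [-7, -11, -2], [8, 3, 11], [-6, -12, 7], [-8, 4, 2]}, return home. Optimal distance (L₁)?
114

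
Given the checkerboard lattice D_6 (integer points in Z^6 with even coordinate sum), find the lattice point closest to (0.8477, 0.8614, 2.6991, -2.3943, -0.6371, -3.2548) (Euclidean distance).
(1, 1, 3, -3, -1, -3)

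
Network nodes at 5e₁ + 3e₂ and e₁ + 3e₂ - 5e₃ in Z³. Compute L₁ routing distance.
9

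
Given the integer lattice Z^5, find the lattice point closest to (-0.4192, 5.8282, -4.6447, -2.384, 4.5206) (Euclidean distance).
(0, 6, -5, -2, 5)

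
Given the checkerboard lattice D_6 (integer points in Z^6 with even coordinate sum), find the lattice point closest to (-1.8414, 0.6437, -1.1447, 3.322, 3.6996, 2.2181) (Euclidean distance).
(-2, 0, -1, 3, 4, 2)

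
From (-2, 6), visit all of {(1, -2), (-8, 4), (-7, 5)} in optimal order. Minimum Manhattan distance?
23
(one optimal route: (-2, 6) → (-7, 5) → (-8, 4) → (1, -2))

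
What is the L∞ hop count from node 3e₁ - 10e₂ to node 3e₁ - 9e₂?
1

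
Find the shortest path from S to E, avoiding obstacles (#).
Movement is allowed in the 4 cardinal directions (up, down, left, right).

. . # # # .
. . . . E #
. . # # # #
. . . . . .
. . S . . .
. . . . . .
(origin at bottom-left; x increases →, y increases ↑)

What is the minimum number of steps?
7
(one shortest path: (2, 1) → (1, 1) → (1, 2) → (1, 3) → (1, 4) → (2, 4) → (3, 4) → (4, 4))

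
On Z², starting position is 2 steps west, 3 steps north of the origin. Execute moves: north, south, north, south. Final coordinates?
(-2, 3)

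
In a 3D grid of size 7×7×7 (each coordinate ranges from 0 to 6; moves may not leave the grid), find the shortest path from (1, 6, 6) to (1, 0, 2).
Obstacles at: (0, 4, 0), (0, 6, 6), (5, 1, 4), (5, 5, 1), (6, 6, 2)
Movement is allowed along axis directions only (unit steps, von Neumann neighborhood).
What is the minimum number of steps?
10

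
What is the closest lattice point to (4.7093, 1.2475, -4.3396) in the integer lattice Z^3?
(5, 1, -4)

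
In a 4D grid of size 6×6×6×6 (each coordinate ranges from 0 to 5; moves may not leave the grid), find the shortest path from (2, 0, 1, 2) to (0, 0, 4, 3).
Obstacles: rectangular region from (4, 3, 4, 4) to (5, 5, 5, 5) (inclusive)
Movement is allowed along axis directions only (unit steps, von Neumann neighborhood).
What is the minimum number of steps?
6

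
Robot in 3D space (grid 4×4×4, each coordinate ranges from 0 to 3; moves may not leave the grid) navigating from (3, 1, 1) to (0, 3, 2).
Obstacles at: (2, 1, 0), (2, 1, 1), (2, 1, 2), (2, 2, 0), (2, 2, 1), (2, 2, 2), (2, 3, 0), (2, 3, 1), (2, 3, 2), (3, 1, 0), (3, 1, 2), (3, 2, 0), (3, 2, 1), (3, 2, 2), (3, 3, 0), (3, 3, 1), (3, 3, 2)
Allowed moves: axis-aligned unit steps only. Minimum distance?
8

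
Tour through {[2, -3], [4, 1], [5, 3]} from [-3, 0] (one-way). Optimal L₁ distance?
17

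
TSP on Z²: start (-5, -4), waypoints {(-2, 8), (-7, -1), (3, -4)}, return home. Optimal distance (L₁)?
44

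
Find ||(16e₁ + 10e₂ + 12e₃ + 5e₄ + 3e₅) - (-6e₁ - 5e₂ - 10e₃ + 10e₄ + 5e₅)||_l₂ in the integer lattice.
34.9571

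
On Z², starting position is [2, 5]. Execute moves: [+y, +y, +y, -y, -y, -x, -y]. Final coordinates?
(1, 5)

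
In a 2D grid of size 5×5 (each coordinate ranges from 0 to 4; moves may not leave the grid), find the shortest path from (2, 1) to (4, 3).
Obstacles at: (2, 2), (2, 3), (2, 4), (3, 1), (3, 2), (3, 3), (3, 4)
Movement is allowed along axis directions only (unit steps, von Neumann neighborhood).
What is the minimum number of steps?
6
(one shortest path: (2, 1) → (2, 0) → (3, 0) → (4, 0) → (4, 1) → (4, 2) → (4, 3))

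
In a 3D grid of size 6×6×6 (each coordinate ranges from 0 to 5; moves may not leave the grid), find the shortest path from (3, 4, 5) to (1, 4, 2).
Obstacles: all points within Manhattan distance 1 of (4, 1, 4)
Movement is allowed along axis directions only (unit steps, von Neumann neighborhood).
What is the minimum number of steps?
5
(one shortest path: (3, 4, 5) → (2, 4, 5) → (1, 4, 5) → (1, 4, 4) → (1, 4, 3) → (1, 4, 2))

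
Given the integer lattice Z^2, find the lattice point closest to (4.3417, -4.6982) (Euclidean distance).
(4, -5)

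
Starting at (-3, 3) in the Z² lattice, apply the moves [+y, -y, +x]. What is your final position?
(-2, 3)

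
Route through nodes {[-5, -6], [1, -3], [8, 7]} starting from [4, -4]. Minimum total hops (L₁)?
37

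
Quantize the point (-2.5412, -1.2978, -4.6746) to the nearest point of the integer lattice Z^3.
(-3, -1, -5)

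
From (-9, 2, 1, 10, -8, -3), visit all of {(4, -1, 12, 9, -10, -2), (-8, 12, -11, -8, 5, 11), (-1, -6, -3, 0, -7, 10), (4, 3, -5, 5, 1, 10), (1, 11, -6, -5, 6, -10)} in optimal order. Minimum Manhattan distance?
194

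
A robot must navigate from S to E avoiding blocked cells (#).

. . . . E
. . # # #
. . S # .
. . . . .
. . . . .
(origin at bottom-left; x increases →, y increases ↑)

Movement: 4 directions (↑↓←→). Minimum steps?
6
(one shortest path: (2, 2) → (1, 2) → (1, 3) → (1, 4) → (2, 4) → (3, 4) → (4, 4))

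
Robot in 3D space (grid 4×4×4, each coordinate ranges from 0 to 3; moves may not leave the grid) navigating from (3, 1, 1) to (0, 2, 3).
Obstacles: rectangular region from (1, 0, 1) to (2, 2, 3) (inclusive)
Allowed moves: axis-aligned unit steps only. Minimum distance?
8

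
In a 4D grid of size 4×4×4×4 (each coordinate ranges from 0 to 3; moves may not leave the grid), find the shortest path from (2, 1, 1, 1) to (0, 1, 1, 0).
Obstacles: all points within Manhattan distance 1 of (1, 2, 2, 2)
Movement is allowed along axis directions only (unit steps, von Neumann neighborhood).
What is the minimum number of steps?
3
(one shortest path: (2, 1, 1, 1) → (1, 1, 1, 1) → (0, 1, 1, 1) → (0, 1, 1, 0))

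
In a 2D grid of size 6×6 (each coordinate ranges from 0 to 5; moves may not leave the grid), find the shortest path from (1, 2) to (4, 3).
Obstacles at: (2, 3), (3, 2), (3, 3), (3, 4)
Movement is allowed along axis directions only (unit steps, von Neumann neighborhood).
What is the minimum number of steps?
6
(one shortest path: (1, 2) → (2, 2) → (2, 1) → (3, 1) → (4, 1) → (4, 2) → (4, 3))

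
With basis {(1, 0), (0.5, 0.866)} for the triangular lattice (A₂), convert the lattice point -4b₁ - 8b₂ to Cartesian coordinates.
(-8, -6.928)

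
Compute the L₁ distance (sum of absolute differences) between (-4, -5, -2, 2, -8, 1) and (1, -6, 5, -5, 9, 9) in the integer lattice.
45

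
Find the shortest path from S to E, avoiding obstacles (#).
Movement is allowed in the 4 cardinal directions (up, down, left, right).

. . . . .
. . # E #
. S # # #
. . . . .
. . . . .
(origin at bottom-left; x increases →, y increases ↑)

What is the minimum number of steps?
5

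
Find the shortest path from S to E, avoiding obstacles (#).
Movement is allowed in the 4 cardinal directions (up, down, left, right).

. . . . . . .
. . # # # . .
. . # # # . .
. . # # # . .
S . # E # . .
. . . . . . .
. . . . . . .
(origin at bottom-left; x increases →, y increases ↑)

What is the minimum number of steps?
5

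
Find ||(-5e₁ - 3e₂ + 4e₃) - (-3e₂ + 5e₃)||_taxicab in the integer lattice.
6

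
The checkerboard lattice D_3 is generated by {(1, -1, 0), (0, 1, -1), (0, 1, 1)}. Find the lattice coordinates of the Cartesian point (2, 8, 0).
2b₁ + 5b₂ + 5b₃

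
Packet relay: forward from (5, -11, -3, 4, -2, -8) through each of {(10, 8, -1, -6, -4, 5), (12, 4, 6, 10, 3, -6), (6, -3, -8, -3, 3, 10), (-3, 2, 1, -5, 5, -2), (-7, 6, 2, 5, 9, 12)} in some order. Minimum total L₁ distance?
204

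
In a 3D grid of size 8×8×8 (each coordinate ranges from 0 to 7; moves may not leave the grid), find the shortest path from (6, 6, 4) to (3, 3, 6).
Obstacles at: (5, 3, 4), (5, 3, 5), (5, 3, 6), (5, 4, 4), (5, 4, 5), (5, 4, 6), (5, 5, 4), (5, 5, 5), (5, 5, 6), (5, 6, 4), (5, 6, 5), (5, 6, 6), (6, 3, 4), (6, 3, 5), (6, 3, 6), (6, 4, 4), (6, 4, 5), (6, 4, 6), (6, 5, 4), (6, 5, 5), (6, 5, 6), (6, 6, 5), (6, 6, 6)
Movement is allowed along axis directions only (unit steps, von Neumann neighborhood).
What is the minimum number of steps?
10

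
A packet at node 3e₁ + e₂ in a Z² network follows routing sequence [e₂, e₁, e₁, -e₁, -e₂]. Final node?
(4, 1)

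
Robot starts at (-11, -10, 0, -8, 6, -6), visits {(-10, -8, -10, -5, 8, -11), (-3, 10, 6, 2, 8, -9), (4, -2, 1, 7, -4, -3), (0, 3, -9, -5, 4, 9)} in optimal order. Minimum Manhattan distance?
167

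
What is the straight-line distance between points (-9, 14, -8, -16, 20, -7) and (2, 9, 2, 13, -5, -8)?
41.3884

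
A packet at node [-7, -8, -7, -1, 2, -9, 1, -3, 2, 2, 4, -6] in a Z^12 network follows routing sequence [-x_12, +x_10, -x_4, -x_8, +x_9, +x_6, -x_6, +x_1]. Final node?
(-6, -8, -7, -2, 2, -9, 1, -4, 3, 3, 4, -7)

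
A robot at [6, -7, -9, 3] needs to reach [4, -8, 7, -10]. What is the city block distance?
32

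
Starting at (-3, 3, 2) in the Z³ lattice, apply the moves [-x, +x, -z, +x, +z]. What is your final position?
(-2, 3, 2)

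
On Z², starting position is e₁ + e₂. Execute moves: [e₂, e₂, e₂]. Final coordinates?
(1, 4)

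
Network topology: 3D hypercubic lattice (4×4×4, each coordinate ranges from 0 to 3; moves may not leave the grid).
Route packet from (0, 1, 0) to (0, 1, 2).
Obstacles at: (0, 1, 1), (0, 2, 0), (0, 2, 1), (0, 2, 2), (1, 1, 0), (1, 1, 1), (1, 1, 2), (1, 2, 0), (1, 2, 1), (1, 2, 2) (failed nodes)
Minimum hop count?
4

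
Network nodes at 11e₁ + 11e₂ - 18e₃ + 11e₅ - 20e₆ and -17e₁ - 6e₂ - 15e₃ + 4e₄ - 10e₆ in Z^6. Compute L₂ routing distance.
36.318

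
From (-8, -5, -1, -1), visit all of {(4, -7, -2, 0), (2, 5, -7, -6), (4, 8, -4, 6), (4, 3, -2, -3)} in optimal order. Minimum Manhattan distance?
61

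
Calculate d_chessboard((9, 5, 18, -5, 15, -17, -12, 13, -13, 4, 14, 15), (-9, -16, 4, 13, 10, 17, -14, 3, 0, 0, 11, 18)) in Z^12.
34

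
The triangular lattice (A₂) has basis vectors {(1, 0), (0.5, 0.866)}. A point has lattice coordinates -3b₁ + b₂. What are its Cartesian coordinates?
(-2.5, 0.866)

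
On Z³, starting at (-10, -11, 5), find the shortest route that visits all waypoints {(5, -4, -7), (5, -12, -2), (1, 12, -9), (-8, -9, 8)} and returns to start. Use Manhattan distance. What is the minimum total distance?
112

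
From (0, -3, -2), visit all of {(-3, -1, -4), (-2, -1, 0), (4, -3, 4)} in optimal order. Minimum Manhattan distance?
24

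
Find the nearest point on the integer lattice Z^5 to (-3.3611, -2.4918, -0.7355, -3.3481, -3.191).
(-3, -2, -1, -3, -3)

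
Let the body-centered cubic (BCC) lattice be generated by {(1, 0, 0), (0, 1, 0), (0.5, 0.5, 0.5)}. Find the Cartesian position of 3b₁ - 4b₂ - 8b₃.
(-1, -8, -4)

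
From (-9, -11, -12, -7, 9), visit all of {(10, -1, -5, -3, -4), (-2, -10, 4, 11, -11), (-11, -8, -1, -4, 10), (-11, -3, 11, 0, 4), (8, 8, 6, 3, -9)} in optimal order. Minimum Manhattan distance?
169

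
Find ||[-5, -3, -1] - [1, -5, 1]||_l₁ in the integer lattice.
10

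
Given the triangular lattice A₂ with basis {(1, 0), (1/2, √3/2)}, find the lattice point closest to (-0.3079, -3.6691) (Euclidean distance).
(0, -3.464)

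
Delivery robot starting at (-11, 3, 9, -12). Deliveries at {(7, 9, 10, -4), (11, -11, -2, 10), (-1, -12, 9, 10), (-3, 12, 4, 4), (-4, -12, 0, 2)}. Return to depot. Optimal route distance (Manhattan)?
188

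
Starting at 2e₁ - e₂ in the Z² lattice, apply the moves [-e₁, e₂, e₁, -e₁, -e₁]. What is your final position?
(0, 0)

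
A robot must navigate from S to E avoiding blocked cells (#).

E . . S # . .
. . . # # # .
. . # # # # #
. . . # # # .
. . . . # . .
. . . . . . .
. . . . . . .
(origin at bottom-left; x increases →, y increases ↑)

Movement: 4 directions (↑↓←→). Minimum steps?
3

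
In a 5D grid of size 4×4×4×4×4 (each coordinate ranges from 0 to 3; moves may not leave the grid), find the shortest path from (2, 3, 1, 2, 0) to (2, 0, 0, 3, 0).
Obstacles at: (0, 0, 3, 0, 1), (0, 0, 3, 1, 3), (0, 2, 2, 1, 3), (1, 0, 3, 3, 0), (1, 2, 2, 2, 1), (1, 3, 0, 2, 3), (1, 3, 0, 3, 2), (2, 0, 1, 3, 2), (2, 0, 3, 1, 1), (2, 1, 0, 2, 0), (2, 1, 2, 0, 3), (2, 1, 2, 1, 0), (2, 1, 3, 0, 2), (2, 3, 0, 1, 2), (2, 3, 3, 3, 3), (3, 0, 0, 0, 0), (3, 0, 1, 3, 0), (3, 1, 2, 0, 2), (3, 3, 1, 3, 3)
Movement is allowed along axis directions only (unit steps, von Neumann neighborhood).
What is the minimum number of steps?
5
(one shortest path: (2, 3, 1, 2, 0) → (2, 2, 1, 2, 0) → (2, 1, 1, 2, 0) → (2, 0, 1, 2, 0) → (2, 0, 0, 2, 0) → (2, 0, 0, 3, 0))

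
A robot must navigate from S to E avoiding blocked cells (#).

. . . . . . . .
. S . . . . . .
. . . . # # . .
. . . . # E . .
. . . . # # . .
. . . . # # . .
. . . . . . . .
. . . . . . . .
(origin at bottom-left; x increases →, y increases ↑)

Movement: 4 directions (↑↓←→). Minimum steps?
8
(one shortest path: (1, 6) → (2, 6) → (3, 6) → (4, 6) → (5, 6) → (6, 6) → (6, 5) → (6, 4) → (5, 4))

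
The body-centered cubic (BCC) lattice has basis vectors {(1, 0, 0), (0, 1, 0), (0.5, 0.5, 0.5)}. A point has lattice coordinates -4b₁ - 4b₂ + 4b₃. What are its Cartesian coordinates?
(-2, -2, 2)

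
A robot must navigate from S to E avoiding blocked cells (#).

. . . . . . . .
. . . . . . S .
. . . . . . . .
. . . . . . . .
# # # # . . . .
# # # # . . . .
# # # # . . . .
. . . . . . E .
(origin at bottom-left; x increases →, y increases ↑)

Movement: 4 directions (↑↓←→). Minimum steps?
6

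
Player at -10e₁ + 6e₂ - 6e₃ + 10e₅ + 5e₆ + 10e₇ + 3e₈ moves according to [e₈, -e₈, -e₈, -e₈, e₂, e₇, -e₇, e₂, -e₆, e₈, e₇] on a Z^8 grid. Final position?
(-10, 8, -6, 0, 10, 4, 11, 2)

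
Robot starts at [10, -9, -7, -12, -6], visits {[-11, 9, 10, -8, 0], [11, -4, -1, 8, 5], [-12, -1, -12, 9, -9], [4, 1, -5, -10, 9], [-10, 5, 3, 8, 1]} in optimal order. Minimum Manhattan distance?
188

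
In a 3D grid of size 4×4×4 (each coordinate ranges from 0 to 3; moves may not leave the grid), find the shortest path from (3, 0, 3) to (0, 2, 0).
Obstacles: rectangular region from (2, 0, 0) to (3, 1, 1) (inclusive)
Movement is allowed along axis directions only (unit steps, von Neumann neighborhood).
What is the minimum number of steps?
8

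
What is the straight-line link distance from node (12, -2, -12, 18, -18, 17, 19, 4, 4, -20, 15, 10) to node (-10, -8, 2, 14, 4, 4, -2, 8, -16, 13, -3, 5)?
60.663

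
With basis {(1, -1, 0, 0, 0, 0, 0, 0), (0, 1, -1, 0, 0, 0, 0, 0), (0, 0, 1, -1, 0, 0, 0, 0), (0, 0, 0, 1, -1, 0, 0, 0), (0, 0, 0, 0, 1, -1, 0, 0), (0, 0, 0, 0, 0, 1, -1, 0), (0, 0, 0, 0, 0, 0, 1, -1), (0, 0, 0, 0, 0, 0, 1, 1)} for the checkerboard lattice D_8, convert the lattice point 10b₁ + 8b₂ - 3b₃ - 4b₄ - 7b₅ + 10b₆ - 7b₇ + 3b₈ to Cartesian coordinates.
(10, -2, -11, -1, -3, 17, -14, 10)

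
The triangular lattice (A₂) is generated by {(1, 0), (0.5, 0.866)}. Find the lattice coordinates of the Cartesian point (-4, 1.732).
-5b₁ + 2b₂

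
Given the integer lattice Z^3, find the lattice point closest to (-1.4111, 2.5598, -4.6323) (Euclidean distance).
(-1, 3, -5)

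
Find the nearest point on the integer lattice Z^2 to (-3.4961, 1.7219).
(-3, 2)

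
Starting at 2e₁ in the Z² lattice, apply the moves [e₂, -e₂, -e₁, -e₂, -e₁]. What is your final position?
(0, -1)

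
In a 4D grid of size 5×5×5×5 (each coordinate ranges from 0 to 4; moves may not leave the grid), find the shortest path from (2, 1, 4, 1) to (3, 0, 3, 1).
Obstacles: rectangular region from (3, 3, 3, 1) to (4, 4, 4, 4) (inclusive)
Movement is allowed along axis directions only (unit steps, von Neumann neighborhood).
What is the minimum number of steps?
3
(one shortest path: (2, 1, 4, 1) → (3, 1, 4, 1) → (3, 0, 4, 1) → (3, 0, 3, 1))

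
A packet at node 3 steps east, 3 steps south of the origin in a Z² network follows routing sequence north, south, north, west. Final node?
(2, -2)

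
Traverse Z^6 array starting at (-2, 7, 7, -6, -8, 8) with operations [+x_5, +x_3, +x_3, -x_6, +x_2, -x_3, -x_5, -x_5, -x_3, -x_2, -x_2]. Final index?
(-2, 6, 7, -6, -9, 7)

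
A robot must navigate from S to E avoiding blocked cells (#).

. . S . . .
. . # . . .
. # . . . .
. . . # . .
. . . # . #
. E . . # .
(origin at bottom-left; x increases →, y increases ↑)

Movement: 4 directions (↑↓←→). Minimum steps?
8
(one shortest path: (2, 5) → (1, 5) → (0, 5) → (0, 4) → (0, 3) → (0, 2) → (1, 2) → (1, 1) → (1, 0))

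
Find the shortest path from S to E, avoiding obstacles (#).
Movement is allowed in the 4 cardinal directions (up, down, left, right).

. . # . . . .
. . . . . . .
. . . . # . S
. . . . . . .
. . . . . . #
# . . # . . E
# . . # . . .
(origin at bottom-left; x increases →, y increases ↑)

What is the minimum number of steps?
5
(one shortest path: (6, 4) → (5, 4) → (5, 3) → (5, 2) → (5, 1) → (6, 1))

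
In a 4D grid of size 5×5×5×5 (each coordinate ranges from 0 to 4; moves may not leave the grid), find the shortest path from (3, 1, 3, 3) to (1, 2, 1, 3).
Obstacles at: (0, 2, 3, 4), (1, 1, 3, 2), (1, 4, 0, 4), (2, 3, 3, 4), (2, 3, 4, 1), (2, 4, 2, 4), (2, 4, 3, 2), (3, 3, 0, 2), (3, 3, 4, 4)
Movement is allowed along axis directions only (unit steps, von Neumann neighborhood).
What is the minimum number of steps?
5
(one shortest path: (3, 1, 3, 3) → (2, 1, 3, 3) → (1, 1, 3, 3) → (1, 2, 3, 3) → (1, 2, 2, 3) → (1, 2, 1, 3))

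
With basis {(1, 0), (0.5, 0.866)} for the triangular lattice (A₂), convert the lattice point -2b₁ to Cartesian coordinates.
(-2, 0)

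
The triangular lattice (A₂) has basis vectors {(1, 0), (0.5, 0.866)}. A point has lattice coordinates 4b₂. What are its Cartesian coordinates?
(2, 3.464)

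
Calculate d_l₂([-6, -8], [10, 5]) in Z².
20.6155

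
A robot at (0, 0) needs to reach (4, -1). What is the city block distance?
5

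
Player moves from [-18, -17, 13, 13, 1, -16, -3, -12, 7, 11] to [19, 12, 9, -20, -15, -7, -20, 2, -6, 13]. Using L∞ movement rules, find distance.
37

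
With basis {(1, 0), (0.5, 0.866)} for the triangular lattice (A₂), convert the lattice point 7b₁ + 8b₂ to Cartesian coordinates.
(11, 6.928)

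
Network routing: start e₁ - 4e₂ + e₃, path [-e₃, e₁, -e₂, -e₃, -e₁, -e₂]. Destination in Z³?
(1, -6, -1)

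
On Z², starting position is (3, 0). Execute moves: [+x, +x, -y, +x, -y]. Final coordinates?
(6, -2)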